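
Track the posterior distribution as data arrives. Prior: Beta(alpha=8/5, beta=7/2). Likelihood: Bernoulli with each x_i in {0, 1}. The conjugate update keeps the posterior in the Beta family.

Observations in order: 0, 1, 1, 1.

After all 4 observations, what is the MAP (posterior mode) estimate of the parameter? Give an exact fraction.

36/71

obs 1: x=0 → posterior Beta(8/5, 9/2)
obs 2: x=1 → posterior Beta(13/5, 9/2)
obs 3: x=1 → posterior Beta(18/5, 9/2)
obs 4: x=1 → posterior Beta(23/5, 9/2)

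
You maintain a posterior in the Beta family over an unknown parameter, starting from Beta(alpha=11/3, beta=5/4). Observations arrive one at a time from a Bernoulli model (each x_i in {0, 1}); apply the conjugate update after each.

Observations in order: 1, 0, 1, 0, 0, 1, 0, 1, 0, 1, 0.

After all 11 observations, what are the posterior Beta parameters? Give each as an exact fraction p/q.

obs 1: x=1 → posterior Beta(14/3, 5/4)
obs 2: x=0 → posterior Beta(14/3, 9/4)
obs 3: x=1 → posterior Beta(17/3, 9/4)
obs 4: x=0 → posterior Beta(17/3, 13/4)
obs 5: x=0 → posterior Beta(17/3, 17/4)
obs 6: x=1 → posterior Beta(20/3, 17/4)
obs 7: x=0 → posterior Beta(20/3, 21/4)
obs 8: x=1 → posterior Beta(23/3, 21/4)
obs 9: x=0 → posterior Beta(23/3, 25/4)
obs 10: x=1 → posterior Beta(26/3, 25/4)
obs 11: x=0 → posterior Beta(26/3, 29/4)

alpha=26/3, beta=29/4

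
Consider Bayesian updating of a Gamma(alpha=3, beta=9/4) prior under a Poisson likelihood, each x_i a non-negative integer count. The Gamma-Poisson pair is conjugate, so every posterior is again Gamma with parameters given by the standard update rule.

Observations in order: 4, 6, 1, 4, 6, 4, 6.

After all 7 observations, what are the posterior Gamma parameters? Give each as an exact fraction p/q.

obs 1: x=4 → posterior Gamma(7, 13/4)
obs 2: x=6 → posterior Gamma(13, 17/4)
obs 3: x=1 → posterior Gamma(14, 21/4)
obs 4: x=4 → posterior Gamma(18, 25/4)
obs 5: x=6 → posterior Gamma(24, 29/4)
obs 6: x=4 → posterior Gamma(28, 33/4)
obs 7: x=6 → posterior Gamma(34, 37/4)

alpha=34, beta=37/4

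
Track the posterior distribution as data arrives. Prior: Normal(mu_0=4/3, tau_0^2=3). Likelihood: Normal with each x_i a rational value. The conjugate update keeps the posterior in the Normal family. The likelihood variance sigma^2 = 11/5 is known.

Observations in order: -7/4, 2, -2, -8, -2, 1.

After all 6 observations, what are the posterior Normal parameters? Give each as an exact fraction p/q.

obs 1: x=-7/4 → posterior Normal(-139/312, 33/26)
obs 2: x=2 → posterior Normal(221/492, 33/41)
obs 3: x=-2 → posterior Normal(-139/672, 33/56)
obs 4: x=-8 → posterior Normal(-1579/852, 33/71)
obs 5: x=-2 → posterior Normal(-1939/1032, 33/86)
obs 6: x=1 → posterior Normal(-1759/1212, 33/101)

mu_0=-1759/1212, tau_0^2=33/101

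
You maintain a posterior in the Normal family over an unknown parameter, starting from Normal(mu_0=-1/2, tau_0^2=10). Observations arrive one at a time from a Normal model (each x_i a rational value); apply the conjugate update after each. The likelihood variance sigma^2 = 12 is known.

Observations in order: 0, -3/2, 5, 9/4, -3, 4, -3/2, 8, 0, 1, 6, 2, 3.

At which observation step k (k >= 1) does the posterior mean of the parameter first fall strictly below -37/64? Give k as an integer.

k = 2

obs 1: x=0 → posterior Normal(-3/11, 60/11)
obs 2: x=-3/2 → posterior Normal(-21/32, 15/4)
obs 3: x=5 → posterior Normal(29/42, 20/7)
obs 4: x=9/4 → posterior Normal(103/104, 30/13)
obs 5: x=-3 → posterior Normal(43/124, 60/31)
obs 6: x=4 → posterior Normal(41/48, 5/3)
obs 7: x=-3/2 → posterior Normal(93/164, 60/41)
obs 8: x=8 → posterior Normal(11/8, 30/23)
obs 9: x=0 → posterior Normal(253/204, 20/17)
obs 10: x=1 → posterior Normal(39/32, 15/14)
obs 11: x=6 → posterior Normal(393/244, 60/61)
obs 12: x=2 → posterior Normal(433/264, 10/11)
obs 13: x=3 → posterior Normal(493/284, 60/71)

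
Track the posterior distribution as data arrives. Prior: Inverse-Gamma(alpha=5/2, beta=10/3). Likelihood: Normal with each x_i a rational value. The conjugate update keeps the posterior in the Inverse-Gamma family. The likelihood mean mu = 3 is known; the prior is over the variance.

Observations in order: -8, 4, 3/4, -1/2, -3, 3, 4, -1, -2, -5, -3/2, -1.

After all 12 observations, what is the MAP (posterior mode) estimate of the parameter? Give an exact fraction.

15563/912

obs 1: x=-8 → posterior Inverse-Gamma(3, 383/6)
obs 2: x=4 → posterior Inverse-Gamma(7/2, 193/3)
obs 3: x=3/4 → posterior Inverse-Gamma(4, 6419/96)
obs 4: x=-1/2 → posterior Inverse-Gamma(9/2, 7007/96)
obs 5: x=-3 → posterior Inverse-Gamma(5, 8735/96)
obs 6: x=3 → posterior Inverse-Gamma(11/2, 8735/96)
obs 7: x=4 → posterior Inverse-Gamma(6, 8783/96)
obs 8: x=-1 → posterior Inverse-Gamma(13/2, 9551/96)
obs 9: x=-2 → posterior Inverse-Gamma(7, 10751/96)
obs 10: x=-5 → posterior Inverse-Gamma(15/2, 13823/96)
obs 11: x=-3/2 → posterior Inverse-Gamma(8, 14795/96)
obs 12: x=-1 → posterior Inverse-Gamma(17/2, 15563/96)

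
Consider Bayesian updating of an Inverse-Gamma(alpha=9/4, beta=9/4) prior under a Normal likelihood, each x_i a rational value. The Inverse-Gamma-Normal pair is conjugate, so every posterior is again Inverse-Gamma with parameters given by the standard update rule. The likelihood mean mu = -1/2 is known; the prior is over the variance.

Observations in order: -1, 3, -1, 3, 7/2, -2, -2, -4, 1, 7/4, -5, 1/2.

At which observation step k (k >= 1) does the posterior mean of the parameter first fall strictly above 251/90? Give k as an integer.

obs 1: x=-1 → posterior Inverse-Gamma(11/4, 19/8)
obs 2: x=3 → posterior Inverse-Gamma(13/4, 17/2)
obs 3: x=-1 → posterior Inverse-Gamma(15/4, 69/8)
obs 4: x=3 → posterior Inverse-Gamma(17/4, 59/4)
obs 5: x=7/2 → posterior Inverse-Gamma(19/4, 91/4)
obs 6: x=-2 → posterior Inverse-Gamma(21/4, 191/8)
obs 7: x=-2 → posterior Inverse-Gamma(23/4, 25)
obs 8: x=-4 → posterior Inverse-Gamma(25/4, 249/8)
obs 9: x=1 → posterior Inverse-Gamma(27/4, 129/4)
obs 10: x=7/4 → posterior Inverse-Gamma(29/4, 1113/32)
obs 11: x=-5 → posterior Inverse-Gamma(31/4, 1437/32)
obs 12: x=1/2 → posterior Inverse-Gamma(33/4, 1453/32)

k = 2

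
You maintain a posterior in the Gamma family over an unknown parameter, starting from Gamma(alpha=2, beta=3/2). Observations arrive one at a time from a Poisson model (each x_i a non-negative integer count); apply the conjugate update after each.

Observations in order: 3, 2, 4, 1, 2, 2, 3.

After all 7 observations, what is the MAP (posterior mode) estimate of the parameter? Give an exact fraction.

36/17

obs 1: x=3 → posterior Gamma(5, 5/2)
obs 2: x=2 → posterior Gamma(7, 7/2)
obs 3: x=4 → posterior Gamma(11, 9/2)
obs 4: x=1 → posterior Gamma(12, 11/2)
obs 5: x=2 → posterior Gamma(14, 13/2)
obs 6: x=2 → posterior Gamma(16, 15/2)
obs 7: x=3 → posterior Gamma(19, 17/2)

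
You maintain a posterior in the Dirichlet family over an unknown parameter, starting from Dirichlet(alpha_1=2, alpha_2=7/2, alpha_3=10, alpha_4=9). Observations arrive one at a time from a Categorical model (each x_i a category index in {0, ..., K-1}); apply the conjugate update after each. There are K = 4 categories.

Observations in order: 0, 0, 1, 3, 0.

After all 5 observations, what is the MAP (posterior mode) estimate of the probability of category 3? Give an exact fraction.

obs 1: x=0 → posterior Dirichlet(3, 7/2, 10, 9)
obs 2: x=0 → posterior Dirichlet(4, 7/2, 10, 9)
obs 3: x=1 → posterior Dirichlet(4, 9/2, 10, 9)
obs 4: x=3 → posterior Dirichlet(4, 9/2, 10, 10)
obs 5: x=0 → posterior Dirichlet(5, 9/2, 10, 10)

6/17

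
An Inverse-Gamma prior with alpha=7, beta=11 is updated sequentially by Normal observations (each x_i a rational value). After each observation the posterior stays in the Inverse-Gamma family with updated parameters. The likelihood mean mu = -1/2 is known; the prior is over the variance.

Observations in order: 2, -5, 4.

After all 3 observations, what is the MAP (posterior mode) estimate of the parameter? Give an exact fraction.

obs 1: x=2 → posterior Inverse-Gamma(15/2, 113/8)
obs 2: x=-5 → posterior Inverse-Gamma(8, 97/4)
obs 3: x=4 → posterior Inverse-Gamma(17/2, 275/8)

275/76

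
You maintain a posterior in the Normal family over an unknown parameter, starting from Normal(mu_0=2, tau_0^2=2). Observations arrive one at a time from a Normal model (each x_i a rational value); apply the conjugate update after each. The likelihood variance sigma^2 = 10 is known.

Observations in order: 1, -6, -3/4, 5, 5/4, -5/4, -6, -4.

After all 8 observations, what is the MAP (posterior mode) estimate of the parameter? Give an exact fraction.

obs 1: x=1 → posterior Normal(11/6, 5/3)
obs 2: x=-6 → posterior Normal(5/7, 10/7)
obs 3: x=-3/4 → posterior Normal(17/32, 5/4)
obs 4: x=5 → posterior Normal(37/36, 10/9)
obs 5: x=5/4 → posterior Normal(21/20, 1)
obs 6: x=-5/4 → posterior Normal(37/44, 10/11)
obs 7: x=-6 → posterior Normal(13/48, 5/6)
obs 8: x=-4 → posterior Normal(-3/52, 10/13)

-3/52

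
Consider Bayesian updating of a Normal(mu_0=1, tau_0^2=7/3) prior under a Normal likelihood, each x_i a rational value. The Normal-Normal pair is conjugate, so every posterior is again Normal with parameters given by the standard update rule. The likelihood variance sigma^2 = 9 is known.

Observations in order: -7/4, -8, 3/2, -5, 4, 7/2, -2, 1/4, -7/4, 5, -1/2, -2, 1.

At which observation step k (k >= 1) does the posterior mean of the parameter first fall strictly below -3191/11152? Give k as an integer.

k = 2

obs 1: x=-7/4 → posterior Normal(59/136, 63/34)
obs 2: x=-8 → posterior Normal(-165/164, 63/41)
obs 3: x=3/2 → posterior Normal(-41/64, 21/16)
obs 4: x=-5 → posterior Normal(-263/220, 63/55)
obs 5: x=4 → posterior Normal(-151/248, 63/62)
obs 6: x=7/2 → posterior Normal(-53/276, 21/23)
obs 7: x=-2 → posterior Normal(-109/304, 63/76)
obs 8: x=1/4 → posterior Normal(-51/166, 63/83)
obs 9: x=-7/4 → posterior Normal(-151/360, 7/10)
obs 10: x=5 → posterior Normal(-11/388, 63/97)
obs 11: x=-1/2 → posterior Normal(-25/416, 63/104)
obs 12: x=-2 → posterior Normal(-27/148, 21/37)
obs 13: x=1 → posterior Normal(-53/472, 63/118)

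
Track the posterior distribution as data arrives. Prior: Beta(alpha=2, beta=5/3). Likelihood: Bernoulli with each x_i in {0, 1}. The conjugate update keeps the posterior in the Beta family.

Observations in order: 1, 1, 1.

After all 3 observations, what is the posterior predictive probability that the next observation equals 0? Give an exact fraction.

obs 1: x=1 → posterior Beta(3, 5/3)
obs 2: x=1 → posterior Beta(4, 5/3)
obs 3: x=1 → posterior Beta(5, 5/3)

1/4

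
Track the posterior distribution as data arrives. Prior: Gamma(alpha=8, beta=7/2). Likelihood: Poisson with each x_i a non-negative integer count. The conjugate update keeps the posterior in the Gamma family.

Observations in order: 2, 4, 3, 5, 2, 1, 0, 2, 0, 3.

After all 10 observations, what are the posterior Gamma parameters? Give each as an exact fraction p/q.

obs 1: x=2 → posterior Gamma(10, 9/2)
obs 2: x=4 → posterior Gamma(14, 11/2)
obs 3: x=3 → posterior Gamma(17, 13/2)
obs 4: x=5 → posterior Gamma(22, 15/2)
obs 5: x=2 → posterior Gamma(24, 17/2)
obs 6: x=1 → posterior Gamma(25, 19/2)
obs 7: x=0 → posterior Gamma(25, 21/2)
obs 8: x=2 → posterior Gamma(27, 23/2)
obs 9: x=0 → posterior Gamma(27, 25/2)
obs 10: x=3 → posterior Gamma(30, 27/2)

alpha=30, beta=27/2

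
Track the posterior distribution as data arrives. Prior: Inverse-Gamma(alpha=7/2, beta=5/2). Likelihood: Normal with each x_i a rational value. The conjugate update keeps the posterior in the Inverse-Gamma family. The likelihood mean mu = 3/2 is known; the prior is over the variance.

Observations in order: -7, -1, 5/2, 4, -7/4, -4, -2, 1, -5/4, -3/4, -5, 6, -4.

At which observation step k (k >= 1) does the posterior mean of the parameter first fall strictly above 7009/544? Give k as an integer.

obs 1: x=-7 → posterior Inverse-Gamma(4, 309/8)
obs 2: x=-1 → posterior Inverse-Gamma(9/2, 167/4)
obs 3: x=5/2 → posterior Inverse-Gamma(5, 169/4)
obs 4: x=4 → posterior Inverse-Gamma(11/2, 363/8)
obs 5: x=-7/4 → posterior Inverse-Gamma(6, 1621/32)
obs 6: x=-4 → posterior Inverse-Gamma(13/2, 2105/32)
obs 7: x=-2 → posterior Inverse-Gamma(7, 2301/32)
obs 8: x=1 → posterior Inverse-Gamma(15/2, 2305/32)
obs 9: x=-5/4 → posterior Inverse-Gamma(8, 1213/16)
obs 10: x=-3/4 → posterior Inverse-Gamma(17/2, 2507/32)
obs 11: x=-5 → posterior Inverse-Gamma(9, 3183/32)
obs 12: x=6 → posterior Inverse-Gamma(19/2, 3507/32)
obs 13: x=-4 → posterior Inverse-Gamma(10, 3991/32)

k = 12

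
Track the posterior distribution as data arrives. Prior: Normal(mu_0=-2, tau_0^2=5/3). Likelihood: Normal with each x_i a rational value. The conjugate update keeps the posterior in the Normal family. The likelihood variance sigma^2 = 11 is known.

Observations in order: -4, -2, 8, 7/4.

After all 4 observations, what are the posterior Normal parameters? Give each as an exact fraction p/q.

mu_0=-189/212, tau_0^2=55/53

obs 1: x=-4 → posterior Normal(-43/19, 55/38)
obs 2: x=-2 → posterior Normal(-96/43, 55/43)
obs 3: x=8 → posterior Normal(-7/6, 55/48)
obs 4: x=7/4 → posterior Normal(-189/212, 55/53)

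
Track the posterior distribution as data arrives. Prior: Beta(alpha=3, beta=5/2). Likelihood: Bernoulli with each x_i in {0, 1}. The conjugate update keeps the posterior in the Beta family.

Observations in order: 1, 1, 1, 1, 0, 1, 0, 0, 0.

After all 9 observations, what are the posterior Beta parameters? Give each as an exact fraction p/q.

obs 1: x=1 → posterior Beta(4, 5/2)
obs 2: x=1 → posterior Beta(5, 5/2)
obs 3: x=1 → posterior Beta(6, 5/2)
obs 4: x=1 → posterior Beta(7, 5/2)
obs 5: x=0 → posterior Beta(7, 7/2)
obs 6: x=1 → posterior Beta(8, 7/2)
obs 7: x=0 → posterior Beta(8, 9/2)
obs 8: x=0 → posterior Beta(8, 11/2)
obs 9: x=0 → posterior Beta(8, 13/2)

alpha=8, beta=13/2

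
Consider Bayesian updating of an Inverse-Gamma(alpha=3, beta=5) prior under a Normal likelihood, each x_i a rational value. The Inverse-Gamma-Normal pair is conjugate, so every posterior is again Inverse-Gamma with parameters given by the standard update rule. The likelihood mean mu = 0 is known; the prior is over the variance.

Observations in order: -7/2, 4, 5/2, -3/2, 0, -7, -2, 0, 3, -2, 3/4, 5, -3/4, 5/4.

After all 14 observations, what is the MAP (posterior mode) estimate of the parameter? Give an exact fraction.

obs 1: x=-7/2 → posterior Inverse-Gamma(7/2, 89/8)
obs 2: x=4 → posterior Inverse-Gamma(4, 153/8)
obs 3: x=5/2 → posterior Inverse-Gamma(9/2, 89/4)
obs 4: x=-3/2 → posterior Inverse-Gamma(5, 187/8)
obs 5: x=0 → posterior Inverse-Gamma(11/2, 187/8)
obs 6: x=-7 → posterior Inverse-Gamma(6, 383/8)
obs 7: x=-2 → posterior Inverse-Gamma(13/2, 399/8)
obs 8: x=0 → posterior Inverse-Gamma(7, 399/8)
obs 9: x=3 → posterior Inverse-Gamma(15/2, 435/8)
obs 10: x=-2 → posterior Inverse-Gamma(8, 451/8)
obs 11: x=3/4 → posterior Inverse-Gamma(17/2, 1813/32)
obs 12: x=5 → posterior Inverse-Gamma(9, 2213/32)
obs 13: x=-3/4 → posterior Inverse-Gamma(19/2, 1111/16)
obs 14: x=5/4 → posterior Inverse-Gamma(10, 2247/32)

2247/352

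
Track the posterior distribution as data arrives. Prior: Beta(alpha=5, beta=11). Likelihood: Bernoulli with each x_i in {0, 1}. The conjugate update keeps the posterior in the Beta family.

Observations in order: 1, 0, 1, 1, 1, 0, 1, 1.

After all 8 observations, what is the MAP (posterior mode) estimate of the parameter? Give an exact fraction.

5/11

obs 1: x=1 → posterior Beta(6, 11)
obs 2: x=0 → posterior Beta(6, 12)
obs 3: x=1 → posterior Beta(7, 12)
obs 4: x=1 → posterior Beta(8, 12)
obs 5: x=1 → posterior Beta(9, 12)
obs 6: x=0 → posterior Beta(9, 13)
obs 7: x=1 → posterior Beta(10, 13)
obs 8: x=1 → posterior Beta(11, 13)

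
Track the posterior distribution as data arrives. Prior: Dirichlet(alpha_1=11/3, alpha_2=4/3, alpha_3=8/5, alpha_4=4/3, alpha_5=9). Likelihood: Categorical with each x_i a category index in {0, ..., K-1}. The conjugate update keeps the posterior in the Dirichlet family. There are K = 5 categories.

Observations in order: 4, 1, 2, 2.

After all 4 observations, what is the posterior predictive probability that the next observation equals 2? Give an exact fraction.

27/157

obs 1: x=4 → posterior Dirichlet(11/3, 4/3, 8/5, 4/3, 10)
obs 2: x=1 → posterior Dirichlet(11/3, 7/3, 8/5, 4/3, 10)
obs 3: x=2 → posterior Dirichlet(11/3, 7/3, 13/5, 4/3, 10)
obs 4: x=2 → posterior Dirichlet(11/3, 7/3, 18/5, 4/3, 10)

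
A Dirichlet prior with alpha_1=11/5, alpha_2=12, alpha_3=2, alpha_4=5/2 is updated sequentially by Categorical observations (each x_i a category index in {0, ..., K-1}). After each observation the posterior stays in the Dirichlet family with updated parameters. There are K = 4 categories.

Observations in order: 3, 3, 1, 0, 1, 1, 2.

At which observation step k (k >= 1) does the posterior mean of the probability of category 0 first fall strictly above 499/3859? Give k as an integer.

k = 4

obs 1: x=3 → posterior Dirichlet(11/5, 12, 2, 7/2)
obs 2: x=3 → posterior Dirichlet(11/5, 12, 2, 9/2)
obs 3: x=1 → posterior Dirichlet(11/5, 13, 2, 9/2)
obs 4: x=0 → posterior Dirichlet(16/5, 13, 2, 9/2)
obs 5: x=1 → posterior Dirichlet(16/5, 14, 2, 9/2)
obs 6: x=1 → posterior Dirichlet(16/5, 15, 2, 9/2)
obs 7: x=2 → posterior Dirichlet(16/5, 15, 3, 9/2)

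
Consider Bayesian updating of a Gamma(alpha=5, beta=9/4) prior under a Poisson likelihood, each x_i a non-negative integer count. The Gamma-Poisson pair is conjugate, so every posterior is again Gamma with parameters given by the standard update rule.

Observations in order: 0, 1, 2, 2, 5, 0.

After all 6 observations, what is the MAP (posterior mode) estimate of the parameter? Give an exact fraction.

56/33

obs 1: x=0 → posterior Gamma(5, 13/4)
obs 2: x=1 → posterior Gamma(6, 17/4)
obs 3: x=2 → posterior Gamma(8, 21/4)
obs 4: x=2 → posterior Gamma(10, 25/4)
obs 5: x=5 → posterior Gamma(15, 29/4)
obs 6: x=0 → posterior Gamma(15, 33/4)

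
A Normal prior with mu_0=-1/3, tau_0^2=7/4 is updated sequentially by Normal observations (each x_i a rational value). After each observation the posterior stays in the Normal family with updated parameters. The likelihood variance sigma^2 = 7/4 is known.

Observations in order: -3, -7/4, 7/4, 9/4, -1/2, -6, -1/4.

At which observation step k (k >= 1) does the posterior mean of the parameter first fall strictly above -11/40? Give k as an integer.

obs 1: x=-3 → posterior Normal(-5/3, 7/8)
obs 2: x=-7/4 → posterior Normal(-61/36, 7/12)
obs 3: x=7/4 → posterior Normal(-5/6, 7/16)
obs 4: x=9/4 → posterior Normal(-13/60, 7/20)
obs 5: x=-1/2 → posterior Normal(-19/72, 7/24)
obs 6: x=-6 → posterior Normal(-13/12, 1/4)
obs 7: x=-1/4 → posterior Normal(-47/48, 7/32)

k = 4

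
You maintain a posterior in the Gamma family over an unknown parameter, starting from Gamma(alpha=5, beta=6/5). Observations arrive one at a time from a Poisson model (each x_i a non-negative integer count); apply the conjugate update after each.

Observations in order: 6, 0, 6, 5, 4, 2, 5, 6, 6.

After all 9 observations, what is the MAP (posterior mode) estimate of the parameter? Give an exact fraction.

220/51

obs 1: x=6 → posterior Gamma(11, 11/5)
obs 2: x=0 → posterior Gamma(11, 16/5)
obs 3: x=6 → posterior Gamma(17, 21/5)
obs 4: x=5 → posterior Gamma(22, 26/5)
obs 5: x=4 → posterior Gamma(26, 31/5)
obs 6: x=2 → posterior Gamma(28, 36/5)
obs 7: x=5 → posterior Gamma(33, 41/5)
obs 8: x=6 → posterior Gamma(39, 46/5)
obs 9: x=6 → posterior Gamma(45, 51/5)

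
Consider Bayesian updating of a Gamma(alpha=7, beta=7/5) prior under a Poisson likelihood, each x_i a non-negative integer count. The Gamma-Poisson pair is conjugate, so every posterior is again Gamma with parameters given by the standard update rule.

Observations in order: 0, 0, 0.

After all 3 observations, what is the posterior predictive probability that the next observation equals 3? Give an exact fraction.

obs 1: x=0 → posterior Gamma(7, 12/5)
obs 2: x=0 → posterior Gamma(7, 17/5)
obs 3: x=0 → posterior Gamma(7, 22/5)

8730252608000/68630377364883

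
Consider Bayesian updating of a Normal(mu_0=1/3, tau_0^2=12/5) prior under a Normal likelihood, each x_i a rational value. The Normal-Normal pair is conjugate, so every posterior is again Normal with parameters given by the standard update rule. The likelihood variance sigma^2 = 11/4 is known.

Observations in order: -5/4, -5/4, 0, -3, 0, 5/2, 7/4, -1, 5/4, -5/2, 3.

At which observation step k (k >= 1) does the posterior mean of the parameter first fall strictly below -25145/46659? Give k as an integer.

k = 2

obs 1: x=-5/4 → posterior Normal(-125/309, 132/103)
obs 2: x=-5/4 → posterior Normal(-305/453, 132/151)
obs 3: x=0 → posterior Normal(-305/597, 132/199)
obs 4: x=-3 → posterior Normal(-737/741, 132/247)
obs 5: x=0 → posterior Normal(-737/885, 132/295)
obs 6: x=5/2 → posterior Normal(-377/1029, 132/343)
obs 7: x=7/4 → posterior Normal(-125/1173, 132/391)
obs 8: x=-1 → posterior Normal(-269/1317, 132/439)
obs 9: x=5/4 → posterior Normal(-89/1461, 132/487)
obs 10: x=-5/2 → posterior Normal(-449/1605, 132/535)
obs 11: x=3 → posterior Normal(-17/1749, 12/53)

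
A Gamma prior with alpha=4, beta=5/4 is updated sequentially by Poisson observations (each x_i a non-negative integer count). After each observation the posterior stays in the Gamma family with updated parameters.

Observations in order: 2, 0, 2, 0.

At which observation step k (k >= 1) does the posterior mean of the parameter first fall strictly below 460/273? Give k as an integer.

k = 4

obs 1: x=2 → posterior Gamma(6, 9/4)
obs 2: x=0 → posterior Gamma(6, 13/4)
obs 3: x=2 → posterior Gamma(8, 17/4)
obs 4: x=0 → posterior Gamma(8, 21/4)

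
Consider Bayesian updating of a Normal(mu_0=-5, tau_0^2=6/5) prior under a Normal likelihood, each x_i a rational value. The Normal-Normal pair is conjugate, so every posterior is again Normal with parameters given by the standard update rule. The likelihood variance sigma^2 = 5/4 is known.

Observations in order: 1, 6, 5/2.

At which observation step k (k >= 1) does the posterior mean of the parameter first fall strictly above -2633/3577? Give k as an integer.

k = 2

obs 1: x=1 → posterior Normal(-101/49, 30/49)
obs 2: x=6 → posterior Normal(43/73, 30/73)
obs 3: x=5/2 → posterior Normal(103/97, 30/97)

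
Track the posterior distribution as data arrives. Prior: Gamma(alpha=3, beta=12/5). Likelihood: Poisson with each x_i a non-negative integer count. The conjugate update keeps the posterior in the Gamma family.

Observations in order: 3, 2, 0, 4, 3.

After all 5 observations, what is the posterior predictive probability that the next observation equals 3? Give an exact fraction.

3542866596988037637815238125/20672701805255574480144334848

obs 1: x=3 → posterior Gamma(6, 17/5)
obs 2: x=2 → posterior Gamma(8, 22/5)
obs 3: x=0 → posterior Gamma(8, 27/5)
obs 4: x=4 → posterior Gamma(12, 32/5)
obs 5: x=3 → posterior Gamma(15, 37/5)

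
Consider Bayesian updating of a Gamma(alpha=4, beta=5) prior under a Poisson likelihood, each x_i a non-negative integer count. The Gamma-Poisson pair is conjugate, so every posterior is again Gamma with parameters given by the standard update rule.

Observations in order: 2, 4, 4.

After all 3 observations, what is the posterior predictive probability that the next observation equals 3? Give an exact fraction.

2462906046218240/16677181699666569

obs 1: x=2 → posterior Gamma(6, 6)
obs 2: x=4 → posterior Gamma(10, 7)
obs 3: x=4 → posterior Gamma(14, 8)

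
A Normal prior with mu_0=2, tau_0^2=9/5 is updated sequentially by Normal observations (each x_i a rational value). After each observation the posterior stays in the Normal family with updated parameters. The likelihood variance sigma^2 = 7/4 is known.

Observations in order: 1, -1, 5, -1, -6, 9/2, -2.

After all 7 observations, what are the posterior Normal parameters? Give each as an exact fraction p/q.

mu_0=88/287, tau_0^2=9/41

obs 1: x=1 → posterior Normal(106/71, 63/71)
obs 2: x=-1 → posterior Normal(70/107, 63/107)
obs 3: x=5 → posterior Normal(250/143, 63/143)
obs 4: x=-1 → posterior Normal(214/179, 63/179)
obs 5: x=-6 → posterior Normal(-2/215, 63/215)
obs 6: x=9/2 → posterior Normal(160/251, 63/251)
obs 7: x=-2 → posterior Normal(88/287, 9/41)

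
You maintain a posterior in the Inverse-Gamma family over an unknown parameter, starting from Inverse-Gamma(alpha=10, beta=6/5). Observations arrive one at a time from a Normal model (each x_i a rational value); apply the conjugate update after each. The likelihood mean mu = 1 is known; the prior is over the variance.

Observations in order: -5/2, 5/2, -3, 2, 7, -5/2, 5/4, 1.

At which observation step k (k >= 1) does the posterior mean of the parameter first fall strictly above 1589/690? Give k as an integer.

k = 5

obs 1: x=-5/2 → posterior Inverse-Gamma(21/2, 293/40)
obs 2: x=5/2 → posterior Inverse-Gamma(11, 169/20)
obs 3: x=-3 → posterior Inverse-Gamma(23/2, 329/20)
obs 4: x=2 → posterior Inverse-Gamma(12, 339/20)
obs 5: x=7 → posterior Inverse-Gamma(25/2, 699/20)
obs 6: x=-5/2 → posterior Inverse-Gamma(13, 1643/40)
obs 7: x=5/4 → posterior Inverse-Gamma(27/2, 6577/160)
obs 8: x=1 → posterior Inverse-Gamma(14, 6577/160)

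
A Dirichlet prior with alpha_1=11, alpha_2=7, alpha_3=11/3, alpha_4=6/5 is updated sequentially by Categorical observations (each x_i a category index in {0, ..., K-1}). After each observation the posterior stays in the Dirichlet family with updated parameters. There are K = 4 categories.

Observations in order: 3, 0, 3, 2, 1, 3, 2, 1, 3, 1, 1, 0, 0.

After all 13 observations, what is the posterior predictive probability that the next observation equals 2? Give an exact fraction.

85/538

obs 1: x=3 → posterior Dirichlet(11, 7, 11/3, 11/5)
obs 2: x=0 → posterior Dirichlet(12, 7, 11/3, 11/5)
obs 3: x=3 → posterior Dirichlet(12, 7, 11/3, 16/5)
obs 4: x=2 → posterior Dirichlet(12, 7, 14/3, 16/5)
obs 5: x=1 → posterior Dirichlet(12, 8, 14/3, 16/5)
obs 6: x=3 → posterior Dirichlet(12, 8, 14/3, 21/5)
obs 7: x=2 → posterior Dirichlet(12, 8, 17/3, 21/5)
obs 8: x=1 → posterior Dirichlet(12, 9, 17/3, 21/5)
obs 9: x=3 → posterior Dirichlet(12, 9, 17/3, 26/5)
obs 10: x=1 → posterior Dirichlet(12, 10, 17/3, 26/5)
obs 11: x=1 → posterior Dirichlet(12, 11, 17/3, 26/5)
obs 12: x=0 → posterior Dirichlet(13, 11, 17/3, 26/5)
obs 13: x=0 → posterior Dirichlet(14, 11, 17/3, 26/5)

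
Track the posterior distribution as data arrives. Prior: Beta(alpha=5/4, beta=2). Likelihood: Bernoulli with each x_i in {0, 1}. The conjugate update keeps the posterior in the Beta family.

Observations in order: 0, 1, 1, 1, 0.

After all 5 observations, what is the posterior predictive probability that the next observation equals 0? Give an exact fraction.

obs 1: x=0 → posterior Beta(5/4, 3)
obs 2: x=1 → posterior Beta(9/4, 3)
obs 3: x=1 → posterior Beta(13/4, 3)
obs 4: x=1 → posterior Beta(17/4, 3)
obs 5: x=0 → posterior Beta(17/4, 4)

16/33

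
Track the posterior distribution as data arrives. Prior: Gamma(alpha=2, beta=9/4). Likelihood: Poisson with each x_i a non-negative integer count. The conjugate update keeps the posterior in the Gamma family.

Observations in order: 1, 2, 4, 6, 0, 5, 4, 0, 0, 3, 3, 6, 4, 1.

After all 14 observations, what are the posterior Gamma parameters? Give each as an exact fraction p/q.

alpha=41, beta=65/4

obs 1: x=1 → posterior Gamma(3, 13/4)
obs 2: x=2 → posterior Gamma(5, 17/4)
obs 3: x=4 → posterior Gamma(9, 21/4)
obs 4: x=6 → posterior Gamma(15, 25/4)
obs 5: x=0 → posterior Gamma(15, 29/4)
obs 6: x=5 → posterior Gamma(20, 33/4)
obs 7: x=4 → posterior Gamma(24, 37/4)
obs 8: x=0 → posterior Gamma(24, 41/4)
obs 9: x=0 → posterior Gamma(24, 45/4)
obs 10: x=3 → posterior Gamma(27, 49/4)
obs 11: x=3 → posterior Gamma(30, 53/4)
obs 12: x=6 → posterior Gamma(36, 57/4)
obs 13: x=4 → posterior Gamma(40, 61/4)
obs 14: x=1 → posterior Gamma(41, 65/4)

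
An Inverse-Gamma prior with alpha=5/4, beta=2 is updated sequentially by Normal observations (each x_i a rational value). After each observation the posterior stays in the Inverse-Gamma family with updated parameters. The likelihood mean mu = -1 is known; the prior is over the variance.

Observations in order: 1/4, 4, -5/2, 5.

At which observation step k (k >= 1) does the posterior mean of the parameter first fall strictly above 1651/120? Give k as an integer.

k = 4

obs 1: x=1/4 → posterior Inverse-Gamma(7/4, 89/32)
obs 2: x=4 → posterior Inverse-Gamma(9/4, 489/32)
obs 3: x=-5/2 → posterior Inverse-Gamma(11/4, 525/32)
obs 4: x=5 → posterior Inverse-Gamma(13/4, 1101/32)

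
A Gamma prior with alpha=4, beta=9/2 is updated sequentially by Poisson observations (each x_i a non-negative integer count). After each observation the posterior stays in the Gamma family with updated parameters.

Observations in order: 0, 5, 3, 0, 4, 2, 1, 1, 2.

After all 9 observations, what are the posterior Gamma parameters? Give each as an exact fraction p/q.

alpha=22, beta=27/2

obs 1: x=0 → posterior Gamma(4, 11/2)
obs 2: x=5 → posterior Gamma(9, 13/2)
obs 3: x=3 → posterior Gamma(12, 15/2)
obs 4: x=0 → posterior Gamma(12, 17/2)
obs 5: x=4 → posterior Gamma(16, 19/2)
obs 6: x=2 → posterior Gamma(18, 21/2)
obs 7: x=1 → posterior Gamma(19, 23/2)
obs 8: x=1 → posterior Gamma(20, 25/2)
obs 9: x=2 → posterior Gamma(22, 27/2)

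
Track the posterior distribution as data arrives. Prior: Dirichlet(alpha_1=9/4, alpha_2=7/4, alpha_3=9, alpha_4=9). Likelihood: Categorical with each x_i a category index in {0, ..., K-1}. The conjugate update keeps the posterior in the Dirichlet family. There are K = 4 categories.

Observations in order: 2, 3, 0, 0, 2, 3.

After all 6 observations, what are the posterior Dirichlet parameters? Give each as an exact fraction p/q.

alpha_1=17/4, alpha_2=7/4, alpha_3=11, alpha_4=11

obs 1: x=2 → posterior Dirichlet(9/4, 7/4, 10, 9)
obs 2: x=3 → posterior Dirichlet(9/4, 7/4, 10, 10)
obs 3: x=0 → posterior Dirichlet(13/4, 7/4, 10, 10)
obs 4: x=0 → posterior Dirichlet(17/4, 7/4, 10, 10)
obs 5: x=2 → posterior Dirichlet(17/4, 7/4, 11, 10)
obs 6: x=3 → posterior Dirichlet(17/4, 7/4, 11, 11)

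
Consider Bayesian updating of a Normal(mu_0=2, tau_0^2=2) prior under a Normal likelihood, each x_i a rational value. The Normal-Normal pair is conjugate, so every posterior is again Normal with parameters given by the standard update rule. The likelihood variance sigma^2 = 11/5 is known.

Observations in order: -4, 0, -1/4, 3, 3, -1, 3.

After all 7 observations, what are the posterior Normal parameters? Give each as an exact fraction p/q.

mu_0=119/162, tau_0^2=22/81

obs 1: x=-4 → posterior Normal(-6/7, 22/21)
obs 2: x=0 → posterior Normal(-18/31, 22/31)
obs 3: x=-1/4 → posterior Normal(-1/2, 22/41)
obs 4: x=3 → posterior Normal(19/102, 22/51)
obs 5: x=3 → posterior Normal(79/122, 22/61)
obs 6: x=-1 → posterior Normal(59/142, 22/71)
obs 7: x=3 → posterior Normal(119/162, 22/81)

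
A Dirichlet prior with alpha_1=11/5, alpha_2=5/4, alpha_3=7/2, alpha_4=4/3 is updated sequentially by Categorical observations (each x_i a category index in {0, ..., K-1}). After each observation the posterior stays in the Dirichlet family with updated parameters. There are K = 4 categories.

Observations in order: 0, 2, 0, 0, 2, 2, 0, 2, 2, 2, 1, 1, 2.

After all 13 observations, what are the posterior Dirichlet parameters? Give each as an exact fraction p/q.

obs 1: x=0 → posterior Dirichlet(16/5, 5/4, 7/2, 4/3)
obs 2: x=2 → posterior Dirichlet(16/5, 5/4, 9/2, 4/3)
obs 3: x=0 → posterior Dirichlet(21/5, 5/4, 9/2, 4/3)
obs 4: x=0 → posterior Dirichlet(26/5, 5/4, 9/2, 4/3)
obs 5: x=2 → posterior Dirichlet(26/5, 5/4, 11/2, 4/3)
obs 6: x=2 → posterior Dirichlet(26/5, 5/4, 13/2, 4/3)
obs 7: x=0 → posterior Dirichlet(31/5, 5/4, 13/2, 4/3)
obs 8: x=2 → posterior Dirichlet(31/5, 5/4, 15/2, 4/3)
obs 9: x=2 → posterior Dirichlet(31/5, 5/4, 17/2, 4/3)
obs 10: x=2 → posterior Dirichlet(31/5, 5/4, 19/2, 4/3)
obs 11: x=1 → posterior Dirichlet(31/5, 9/4, 19/2, 4/3)
obs 12: x=1 → posterior Dirichlet(31/5, 13/4, 19/2, 4/3)
obs 13: x=2 → posterior Dirichlet(31/5, 13/4, 21/2, 4/3)

alpha_1=31/5, alpha_2=13/4, alpha_3=21/2, alpha_4=4/3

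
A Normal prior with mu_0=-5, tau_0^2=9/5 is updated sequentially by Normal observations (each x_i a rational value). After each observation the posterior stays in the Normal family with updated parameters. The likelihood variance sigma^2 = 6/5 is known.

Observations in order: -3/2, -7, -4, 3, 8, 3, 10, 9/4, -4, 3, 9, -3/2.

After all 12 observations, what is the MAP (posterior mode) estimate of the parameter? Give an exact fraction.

203/152

obs 1: x=-3/2 → posterior Normal(-29/10, 18/25)
obs 2: x=-7 → posterior Normal(-71/16, 9/20)
obs 3: x=-4 → posterior Normal(-95/22, 18/55)
obs 4: x=3 → posterior Normal(-11/4, 9/35)
obs 5: x=8 → posterior Normal(-29/34, 18/85)
obs 6: x=3 → posterior Normal(-11/40, 9/50)
obs 7: x=10 → posterior Normal(49/46, 18/115)
obs 8: x=9/4 → posterior Normal(125/104, 9/65)
obs 9: x=-4 → posterior Normal(77/116, 18/145)
obs 10: x=3 → posterior Normal(113/128, 9/80)
obs 11: x=9 → posterior Normal(221/140, 18/175)
obs 12: x=-3/2 → posterior Normal(203/152, 9/95)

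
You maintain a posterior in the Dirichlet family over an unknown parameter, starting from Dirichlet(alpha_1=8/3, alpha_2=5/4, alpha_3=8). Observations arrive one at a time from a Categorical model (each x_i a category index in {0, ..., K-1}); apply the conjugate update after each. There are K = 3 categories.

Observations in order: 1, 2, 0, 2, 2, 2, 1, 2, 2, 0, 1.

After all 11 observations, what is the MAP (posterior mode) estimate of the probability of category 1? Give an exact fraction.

obs 1: x=1 → posterior Dirichlet(8/3, 9/4, 8)
obs 2: x=2 → posterior Dirichlet(8/3, 9/4, 9)
obs 3: x=0 → posterior Dirichlet(11/3, 9/4, 9)
obs 4: x=2 → posterior Dirichlet(11/3, 9/4, 10)
obs 5: x=2 → posterior Dirichlet(11/3, 9/4, 11)
obs 6: x=2 → posterior Dirichlet(11/3, 9/4, 12)
obs 7: x=1 → posterior Dirichlet(11/3, 13/4, 12)
obs 8: x=2 → posterior Dirichlet(11/3, 13/4, 13)
obs 9: x=2 → posterior Dirichlet(11/3, 13/4, 14)
obs 10: x=0 → posterior Dirichlet(14/3, 13/4, 14)
obs 11: x=1 → posterior Dirichlet(14/3, 17/4, 14)

39/239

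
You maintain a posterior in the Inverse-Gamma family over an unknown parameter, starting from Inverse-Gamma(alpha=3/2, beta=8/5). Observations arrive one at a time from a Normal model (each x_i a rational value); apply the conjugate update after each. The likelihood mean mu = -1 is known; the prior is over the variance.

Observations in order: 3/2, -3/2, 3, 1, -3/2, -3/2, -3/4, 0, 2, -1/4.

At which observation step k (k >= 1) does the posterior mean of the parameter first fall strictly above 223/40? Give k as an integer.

obs 1: x=3/2 → posterior Inverse-Gamma(2, 189/40)
obs 2: x=-3/2 → posterior Inverse-Gamma(5/2, 97/20)
obs 3: x=3 → posterior Inverse-Gamma(3, 257/20)
obs 4: x=1 → posterior Inverse-Gamma(7/2, 297/20)
obs 5: x=-3/2 → posterior Inverse-Gamma(4, 599/40)
obs 6: x=-3/2 → posterior Inverse-Gamma(9/2, 151/10)
obs 7: x=-3/4 → posterior Inverse-Gamma(5, 2421/160)
obs 8: x=0 → posterior Inverse-Gamma(11/2, 2501/160)
obs 9: x=2 → posterior Inverse-Gamma(6, 3221/160)
obs 10: x=-1/4 → posterior Inverse-Gamma(13/2, 1633/80)

k = 3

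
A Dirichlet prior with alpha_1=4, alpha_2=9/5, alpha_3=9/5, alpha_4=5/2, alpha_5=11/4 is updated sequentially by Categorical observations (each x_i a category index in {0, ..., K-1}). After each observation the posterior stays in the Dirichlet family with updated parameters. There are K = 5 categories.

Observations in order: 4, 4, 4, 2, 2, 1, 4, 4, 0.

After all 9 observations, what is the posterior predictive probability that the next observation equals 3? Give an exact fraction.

obs 1: x=4 → posterior Dirichlet(4, 9/5, 9/5, 5/2, 15/4)
obs 2: x=4 → posterior Dirichlet(4, 9/5, 9/5, 5/2, 19/4)
obs 3: x=4 → posterior Dirichlet(4, 9/5, 9/5, 5/2, 23/4)
obs 4: x=2 → posterior Dirichlet(4, 9/5, 14/5, 5/2, 23/4)
obs 5: x=2 → posterior Dirichlet(4, 9/5, 19/5, 5/2, 23/4)
obs 6: x=1 → posterior Dirichlet(4, 14/5, 19/5, 5/2, 23/4)
obs 7: x=4 → posterior Dirichlet(4, 14/5, 19/5, 5/2, 27/4)
obs 8: x=4 → posterior Dirichlet(4, 14/5, 19/5, 5/2, 31/4)
obs 9: x=0 → posterior Dirichlet(5, 14/5, 19/5, 5/2, 31/4)

50/437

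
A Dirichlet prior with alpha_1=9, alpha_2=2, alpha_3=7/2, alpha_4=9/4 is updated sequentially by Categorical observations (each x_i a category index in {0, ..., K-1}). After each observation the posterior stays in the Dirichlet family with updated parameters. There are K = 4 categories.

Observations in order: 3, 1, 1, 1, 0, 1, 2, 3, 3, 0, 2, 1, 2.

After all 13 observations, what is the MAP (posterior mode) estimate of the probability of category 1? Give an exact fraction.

24/103

obs 1: x=3 → posterior Dirichlet(9, 2, 7/2, 13/4)
obs 2: x=1 → posterior Dirichlet(9, 3, 7/2, 13/4)
obs 3: x=1 → posterior Dirichlet(9, 4, 7/2, 13/4)
obs 4: x=1 → posterior Dirichlet(9, 5, 7/2, 13/4)
obs 5: x=0 → posterior Dirichlet(10, 5, 7/2, 13/4)
obs 6: x=1 → posterior Dirichlet(10, 6, 7/2, 13/4)
obs 7: x=2 → posterior Dirichlet(10, 6, 9/2, 13/4)
obs 8: x=3 → posterior Dirichlet(10, 6, 9/2, 17/4)
obs 9: x=3 → posterior Dirichlet(10, 6, 9/2, 21/4)
obs 10: x=0 → posterior Dirichlet(11, 6, 9/2, 21/4)
obs 11: x=2 → posterior Dirichlet(11, 6, 11/2, 21/4)
obs 12: x=1 → posterior Dirichlet(11, 7, 11/2, 21/4)
obs 13: x=2 → posterior Dirichlet(11, 7, 13/2, 21/4)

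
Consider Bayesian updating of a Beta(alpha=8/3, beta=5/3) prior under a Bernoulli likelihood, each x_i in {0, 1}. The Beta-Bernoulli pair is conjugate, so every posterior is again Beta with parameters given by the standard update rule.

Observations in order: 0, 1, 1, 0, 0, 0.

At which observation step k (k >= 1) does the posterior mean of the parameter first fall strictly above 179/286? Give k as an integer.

k = 3

obs 1: x=0 → posterior Beta(8/3, 8/3)
obs 2: x=1 → posterior Beta(11/3, 8/3)
obs 3: x=1 → posterior Beta(14/3, 8/3)
obs 4: x=0 → posterior Beta(14/3, 11/3)
obs 5: x=0 → posterior Beta(14/3, 14/3)
obs 6: x=0 → posterior Beta(14/3, 17/3)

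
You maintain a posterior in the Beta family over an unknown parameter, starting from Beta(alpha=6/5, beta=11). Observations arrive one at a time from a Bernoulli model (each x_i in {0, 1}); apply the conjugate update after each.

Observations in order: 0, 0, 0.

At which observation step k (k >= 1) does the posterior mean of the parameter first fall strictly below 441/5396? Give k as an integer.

obs 1: x=0 → posterior Beta(6/5, 12)
obs 2: x=0 → posterior Beta(6/5, 13)
obs 3: x=0 → posterior Beta(6/5, 14)

k = 3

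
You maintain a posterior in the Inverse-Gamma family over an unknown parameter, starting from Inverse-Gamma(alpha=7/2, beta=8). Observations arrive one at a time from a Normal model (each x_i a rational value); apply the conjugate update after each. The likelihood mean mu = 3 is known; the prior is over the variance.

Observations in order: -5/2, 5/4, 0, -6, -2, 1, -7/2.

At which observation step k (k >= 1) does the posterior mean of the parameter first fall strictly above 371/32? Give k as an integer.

obs 1: x=-5/2 → posterior Inverse-Gamma(4, 185/8)
obs 2: x=5/4 → posterior Inverse-Gamma(9/2, 789/32)
obs 3: x=0 → posterior Inverse-Gamma(5, 933/32)
obs 4: x=-6 → posterior Inverse-Gamma(11/2, 2229/32)
obs 5: x=-2 → posterior Inverse-Gamma(6, 2629/32)
obs 6: x=1 → posterior Inverse-Gamma(13/2, 2693/32)
obs 7: x=-7/2 → posterior Inverse-Gamma(7, 3369/32)

k = 4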